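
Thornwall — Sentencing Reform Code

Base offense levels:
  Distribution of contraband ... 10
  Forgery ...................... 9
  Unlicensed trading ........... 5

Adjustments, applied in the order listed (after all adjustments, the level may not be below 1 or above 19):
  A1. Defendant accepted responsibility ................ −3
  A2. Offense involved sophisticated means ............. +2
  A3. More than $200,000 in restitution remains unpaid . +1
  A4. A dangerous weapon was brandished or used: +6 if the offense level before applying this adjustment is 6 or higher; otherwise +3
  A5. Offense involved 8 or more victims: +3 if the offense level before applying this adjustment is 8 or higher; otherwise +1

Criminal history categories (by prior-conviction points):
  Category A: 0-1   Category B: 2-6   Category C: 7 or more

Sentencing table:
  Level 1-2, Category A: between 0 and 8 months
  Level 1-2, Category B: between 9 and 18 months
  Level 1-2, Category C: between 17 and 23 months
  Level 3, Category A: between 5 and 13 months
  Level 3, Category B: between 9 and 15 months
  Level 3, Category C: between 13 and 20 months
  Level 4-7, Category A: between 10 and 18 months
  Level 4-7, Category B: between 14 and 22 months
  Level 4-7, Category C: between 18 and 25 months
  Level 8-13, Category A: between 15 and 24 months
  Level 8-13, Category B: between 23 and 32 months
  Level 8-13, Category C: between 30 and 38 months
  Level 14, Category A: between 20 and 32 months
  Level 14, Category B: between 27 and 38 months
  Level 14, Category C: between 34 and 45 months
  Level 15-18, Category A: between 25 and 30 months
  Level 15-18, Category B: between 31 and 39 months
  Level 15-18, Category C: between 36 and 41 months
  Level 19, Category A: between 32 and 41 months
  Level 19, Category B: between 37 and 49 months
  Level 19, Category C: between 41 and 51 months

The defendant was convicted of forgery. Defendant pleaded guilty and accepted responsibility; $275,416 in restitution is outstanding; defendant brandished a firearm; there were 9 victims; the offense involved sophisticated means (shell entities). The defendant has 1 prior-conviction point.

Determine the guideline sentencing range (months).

25-30 months

Base offense level for forgery: 9.
A1 applies: 9 − 3 = 6.
A2 applies: 6 + 2 = 8.
A3 applies: 8 + 1 = 9.
A4 applies (level before this adjustment is 9 ≥ 6, so +6): 9 + 6 = 15.
A5 applies (level before this adjustment is 15 ≥ 8, so +3): 15 + 3 = 18.
Final offense level: 18.
Criminal history: 1 prior point → Category A (0-1).
Level 18 falls in the 15-18 band.
Grid: Level 15-18 × Category A = 25-30 months.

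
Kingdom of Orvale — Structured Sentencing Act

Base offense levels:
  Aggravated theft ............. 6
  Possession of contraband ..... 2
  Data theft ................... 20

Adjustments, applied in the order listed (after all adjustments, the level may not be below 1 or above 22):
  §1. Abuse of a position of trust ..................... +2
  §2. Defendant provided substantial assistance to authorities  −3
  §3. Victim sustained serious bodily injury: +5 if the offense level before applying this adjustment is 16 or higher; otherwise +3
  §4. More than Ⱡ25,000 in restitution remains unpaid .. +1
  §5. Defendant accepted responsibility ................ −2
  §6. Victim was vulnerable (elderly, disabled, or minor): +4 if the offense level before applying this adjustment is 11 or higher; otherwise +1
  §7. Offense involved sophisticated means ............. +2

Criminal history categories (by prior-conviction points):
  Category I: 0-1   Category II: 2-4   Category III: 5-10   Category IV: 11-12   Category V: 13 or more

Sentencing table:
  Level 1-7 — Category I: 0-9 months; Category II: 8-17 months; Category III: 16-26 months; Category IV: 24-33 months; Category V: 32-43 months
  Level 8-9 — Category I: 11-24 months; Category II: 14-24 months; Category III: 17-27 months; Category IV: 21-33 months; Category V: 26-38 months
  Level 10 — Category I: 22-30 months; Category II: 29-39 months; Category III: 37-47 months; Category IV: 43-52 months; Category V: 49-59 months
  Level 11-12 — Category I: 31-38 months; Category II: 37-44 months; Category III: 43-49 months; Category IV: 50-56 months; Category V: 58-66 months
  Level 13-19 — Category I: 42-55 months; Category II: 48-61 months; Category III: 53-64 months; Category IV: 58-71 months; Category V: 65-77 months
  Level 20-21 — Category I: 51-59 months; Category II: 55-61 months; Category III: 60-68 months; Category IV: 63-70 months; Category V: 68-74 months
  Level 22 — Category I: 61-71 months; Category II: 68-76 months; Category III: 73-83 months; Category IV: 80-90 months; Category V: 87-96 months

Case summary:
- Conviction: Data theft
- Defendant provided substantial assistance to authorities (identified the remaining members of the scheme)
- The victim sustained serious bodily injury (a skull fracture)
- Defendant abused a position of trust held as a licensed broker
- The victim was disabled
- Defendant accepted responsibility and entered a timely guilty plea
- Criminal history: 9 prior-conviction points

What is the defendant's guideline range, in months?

Base offense level for data theft: 20.
§1 applies: 20 + 2 = 22.
§2 applies: 22 − 3 = 19.
§3 applies (level before this adjustment is 19 ≥ 16, so +5): 19 + 5 = 24.
§5 applies: 24 − 2 = 22.
§6 applies (level before this adjustment is 22 ≥ 11, so +4): 22 + 4 = 26.
§7 does not apply.
Level 26 exceeds the maximum of 22; capped at 22.
Final offense level: 22.
Criminal history: 9 prior points → Category III (5-10).
Level 22 falls in the 22 band.
Grid: Level 22 × Category III = 73-83 months.

73-83 months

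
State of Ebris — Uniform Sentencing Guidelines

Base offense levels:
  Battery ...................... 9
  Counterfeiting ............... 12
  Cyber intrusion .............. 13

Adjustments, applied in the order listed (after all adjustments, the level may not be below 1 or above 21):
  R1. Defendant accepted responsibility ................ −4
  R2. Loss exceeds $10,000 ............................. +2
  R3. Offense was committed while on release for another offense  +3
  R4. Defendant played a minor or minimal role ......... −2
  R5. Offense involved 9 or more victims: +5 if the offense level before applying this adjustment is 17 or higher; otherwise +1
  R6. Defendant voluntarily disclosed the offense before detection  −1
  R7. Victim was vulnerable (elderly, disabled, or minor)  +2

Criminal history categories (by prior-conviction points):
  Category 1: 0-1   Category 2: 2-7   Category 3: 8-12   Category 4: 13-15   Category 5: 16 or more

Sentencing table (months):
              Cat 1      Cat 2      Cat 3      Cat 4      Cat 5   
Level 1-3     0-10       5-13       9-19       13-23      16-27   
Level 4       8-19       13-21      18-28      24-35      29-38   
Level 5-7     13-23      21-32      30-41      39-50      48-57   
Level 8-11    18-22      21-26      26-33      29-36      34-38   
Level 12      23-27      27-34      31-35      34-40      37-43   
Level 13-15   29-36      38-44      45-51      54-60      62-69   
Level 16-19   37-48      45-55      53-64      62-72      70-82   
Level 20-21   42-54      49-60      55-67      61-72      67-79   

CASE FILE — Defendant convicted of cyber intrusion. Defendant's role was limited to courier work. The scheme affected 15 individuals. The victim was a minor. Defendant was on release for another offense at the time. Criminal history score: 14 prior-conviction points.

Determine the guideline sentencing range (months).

Base offense level for cyber intrusion: 13.
R1 does not apply.
R3 applies: 13 + 3 = 16.
R4 applies: 16 − 2 = 14.
R5 applies (level before this adjustment is 14 < 17, so +1): 14 + 1 = 15.
R6 does not apply.
R7 applies: 15 + 2 = 17.
Final offense level: 17.
Criminal history: 14 prior points → Category 4 (13-15).
Level 17 falls in the 16-19 band.
Grid: Level 16-19 × Category 4 = 62-72 months.

62-72 months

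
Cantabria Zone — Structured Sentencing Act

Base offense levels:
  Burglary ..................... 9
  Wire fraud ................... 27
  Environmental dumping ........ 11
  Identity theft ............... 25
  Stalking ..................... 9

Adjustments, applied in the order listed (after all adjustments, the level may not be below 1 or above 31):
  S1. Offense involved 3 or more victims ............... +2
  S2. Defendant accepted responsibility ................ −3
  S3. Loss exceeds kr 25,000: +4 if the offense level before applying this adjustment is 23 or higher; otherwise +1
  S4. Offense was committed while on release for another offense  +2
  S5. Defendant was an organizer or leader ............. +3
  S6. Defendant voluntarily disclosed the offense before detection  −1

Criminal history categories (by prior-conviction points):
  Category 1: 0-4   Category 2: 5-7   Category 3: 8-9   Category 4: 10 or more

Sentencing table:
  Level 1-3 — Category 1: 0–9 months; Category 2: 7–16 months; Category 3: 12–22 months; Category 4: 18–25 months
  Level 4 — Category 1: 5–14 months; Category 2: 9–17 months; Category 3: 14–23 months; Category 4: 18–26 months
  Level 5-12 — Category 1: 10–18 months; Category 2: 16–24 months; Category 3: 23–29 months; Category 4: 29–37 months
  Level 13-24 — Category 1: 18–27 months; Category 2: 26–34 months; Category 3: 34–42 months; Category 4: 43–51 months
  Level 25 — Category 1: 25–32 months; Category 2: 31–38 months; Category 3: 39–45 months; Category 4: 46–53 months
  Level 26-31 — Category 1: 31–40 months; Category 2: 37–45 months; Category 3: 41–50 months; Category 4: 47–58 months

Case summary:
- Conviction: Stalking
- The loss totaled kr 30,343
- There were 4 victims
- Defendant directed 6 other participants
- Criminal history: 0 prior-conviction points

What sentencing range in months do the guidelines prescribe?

Base offense level for stalking: 9.
S1 applies: 9 + 2 = 11.
S3 applies (level before this adjustment is 11 < 23, so +1): 11 + 1 = 12.
S4 does not apply.
S5 applies: 12 + 3 = 15.
S6 does not apply.
Final offense level: 15.
Criminal history: 0 prior points → Category 1 (0-4).
Level 15 falls in the 13-24 band.
Grid: Level 13-24 × Category 1 = 18-27 months.

18-27 months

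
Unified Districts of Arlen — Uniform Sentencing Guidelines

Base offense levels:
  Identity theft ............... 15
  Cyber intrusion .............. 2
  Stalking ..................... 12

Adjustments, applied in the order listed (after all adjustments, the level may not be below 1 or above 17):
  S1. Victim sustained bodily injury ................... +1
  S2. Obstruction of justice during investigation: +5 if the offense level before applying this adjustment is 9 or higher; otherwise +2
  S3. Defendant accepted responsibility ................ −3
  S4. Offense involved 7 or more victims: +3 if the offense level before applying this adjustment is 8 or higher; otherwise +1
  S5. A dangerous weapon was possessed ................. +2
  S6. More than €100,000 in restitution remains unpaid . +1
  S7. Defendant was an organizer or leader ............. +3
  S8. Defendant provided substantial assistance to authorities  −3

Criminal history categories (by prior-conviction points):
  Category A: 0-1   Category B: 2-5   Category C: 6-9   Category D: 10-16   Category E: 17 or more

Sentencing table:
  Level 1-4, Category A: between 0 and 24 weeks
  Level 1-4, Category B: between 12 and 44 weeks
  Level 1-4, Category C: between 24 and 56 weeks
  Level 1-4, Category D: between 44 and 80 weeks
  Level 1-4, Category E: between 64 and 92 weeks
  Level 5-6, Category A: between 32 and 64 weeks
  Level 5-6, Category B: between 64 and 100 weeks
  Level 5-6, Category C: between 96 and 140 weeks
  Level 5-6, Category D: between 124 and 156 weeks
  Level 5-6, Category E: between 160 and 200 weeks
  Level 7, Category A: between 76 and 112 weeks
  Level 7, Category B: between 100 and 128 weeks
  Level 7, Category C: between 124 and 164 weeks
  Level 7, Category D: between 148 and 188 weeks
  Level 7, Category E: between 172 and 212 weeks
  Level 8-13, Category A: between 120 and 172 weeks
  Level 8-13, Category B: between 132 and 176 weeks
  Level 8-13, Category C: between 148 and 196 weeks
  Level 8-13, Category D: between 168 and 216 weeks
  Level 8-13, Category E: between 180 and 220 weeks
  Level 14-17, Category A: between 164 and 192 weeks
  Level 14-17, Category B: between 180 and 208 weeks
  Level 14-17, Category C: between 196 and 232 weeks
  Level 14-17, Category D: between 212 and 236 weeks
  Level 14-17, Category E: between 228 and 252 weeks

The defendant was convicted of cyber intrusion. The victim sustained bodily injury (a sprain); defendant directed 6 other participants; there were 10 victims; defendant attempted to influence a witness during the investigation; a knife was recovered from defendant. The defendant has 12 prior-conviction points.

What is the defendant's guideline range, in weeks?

168-216 weeks

Base offense level for cyber intrusion: 2.
S1 applies: 2 + 1 = 3.
S2 applies (level before this adjustment is 3 < 9, so +2): 3 + 2 = 5.
S3 does not apply.
S4 applies (level before this adjustment is 5 < 8, so +1): 5 + 1 = 6.
S5 applies: 6 + 2 = 8.
S7 applies: 8 + 3 = 11.
Final offense level: 11.
Criminal history: 12 prior points → Category D (10-16).
Level 11 falls in the 8-13 band.
Grid: Level 8-13 × Category D = 168-216 weeks.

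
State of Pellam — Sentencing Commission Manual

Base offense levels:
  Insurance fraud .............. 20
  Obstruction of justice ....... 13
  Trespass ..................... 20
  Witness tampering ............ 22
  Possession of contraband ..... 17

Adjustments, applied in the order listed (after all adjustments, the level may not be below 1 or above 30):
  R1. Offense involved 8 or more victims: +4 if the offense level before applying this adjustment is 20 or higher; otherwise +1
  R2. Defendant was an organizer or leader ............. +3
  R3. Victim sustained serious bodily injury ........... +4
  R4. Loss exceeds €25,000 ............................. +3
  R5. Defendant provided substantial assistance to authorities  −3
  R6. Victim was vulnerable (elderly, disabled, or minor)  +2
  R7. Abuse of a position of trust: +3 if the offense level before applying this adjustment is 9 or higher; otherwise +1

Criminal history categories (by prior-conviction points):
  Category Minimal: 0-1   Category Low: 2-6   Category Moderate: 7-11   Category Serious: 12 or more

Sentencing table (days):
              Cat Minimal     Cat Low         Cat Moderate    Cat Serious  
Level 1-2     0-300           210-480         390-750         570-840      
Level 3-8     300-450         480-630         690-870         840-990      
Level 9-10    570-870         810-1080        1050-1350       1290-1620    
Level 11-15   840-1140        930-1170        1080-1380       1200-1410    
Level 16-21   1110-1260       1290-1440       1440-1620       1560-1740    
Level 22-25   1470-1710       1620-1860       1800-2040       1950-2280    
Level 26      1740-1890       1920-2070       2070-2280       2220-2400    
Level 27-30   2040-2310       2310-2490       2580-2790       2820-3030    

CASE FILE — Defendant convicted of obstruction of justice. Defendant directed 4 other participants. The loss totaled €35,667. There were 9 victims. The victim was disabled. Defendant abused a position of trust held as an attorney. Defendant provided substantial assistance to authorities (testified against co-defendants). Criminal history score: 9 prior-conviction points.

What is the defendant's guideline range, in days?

1800-2040 days

Base offense level for obstruction of justice: 13.
R1 applies (level before this adjustment is 13 < 20, so +1): 13 + 1 = 14.
R2 applies: 14 + 3 = 17.
R3 does not apply.
R4 applies: 17 + 3 = 20.
R5 applies: 20 − 3 = 17.
R6 applies: 17 + 2 = 19.
R7 applies (level before this adjustment is 19 ≥ 9, so +3): 19 + 3 = 22.
Final offense level: 22.
Criminal history: 9 prior points → Category Moderate (7-11).
Level 22 falls in the 22-25 band.
Grid: Level 22-25 × Category Moderate = 1800-2040 days.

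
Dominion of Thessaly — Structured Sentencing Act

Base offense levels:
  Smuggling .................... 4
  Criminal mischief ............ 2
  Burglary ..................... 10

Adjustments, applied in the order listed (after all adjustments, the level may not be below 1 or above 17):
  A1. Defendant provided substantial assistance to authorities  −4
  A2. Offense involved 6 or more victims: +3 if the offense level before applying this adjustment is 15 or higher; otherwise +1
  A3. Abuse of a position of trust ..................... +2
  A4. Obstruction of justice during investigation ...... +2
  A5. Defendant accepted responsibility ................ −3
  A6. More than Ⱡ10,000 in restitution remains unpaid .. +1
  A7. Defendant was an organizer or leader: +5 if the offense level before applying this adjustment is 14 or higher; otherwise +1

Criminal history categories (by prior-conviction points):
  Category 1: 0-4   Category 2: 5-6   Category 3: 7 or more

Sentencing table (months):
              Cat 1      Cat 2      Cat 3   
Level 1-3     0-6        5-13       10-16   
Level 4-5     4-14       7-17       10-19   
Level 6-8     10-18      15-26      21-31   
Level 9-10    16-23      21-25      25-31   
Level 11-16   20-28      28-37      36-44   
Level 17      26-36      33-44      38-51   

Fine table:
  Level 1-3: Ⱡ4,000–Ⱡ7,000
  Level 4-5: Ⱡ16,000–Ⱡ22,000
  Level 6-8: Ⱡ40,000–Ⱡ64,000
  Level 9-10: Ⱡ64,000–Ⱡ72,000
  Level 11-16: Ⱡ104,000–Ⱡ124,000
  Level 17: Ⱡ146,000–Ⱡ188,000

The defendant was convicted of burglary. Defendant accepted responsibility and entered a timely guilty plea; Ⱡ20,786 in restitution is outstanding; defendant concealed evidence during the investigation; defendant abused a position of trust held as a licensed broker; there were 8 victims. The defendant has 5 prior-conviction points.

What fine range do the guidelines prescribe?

Base offense level for burglary: 10.
A2 applies (level before this adjustment is 10 < 15, so +1): 10 + 1 = 11.
A3 applies: 11 + 2 = 13.
A4 applies: 13 + 2 = 15.
A5 applies: 15 − 3 = 12.
A6 applies: 12 + 1 = 13.
Final offense level: 13.
Level 13 falls in the 11-16 band.
Fine table: Level 11-16 → Ⱡ104,000–Ⱡ124,000.

Ⱡ104,000–Ⱡ124,000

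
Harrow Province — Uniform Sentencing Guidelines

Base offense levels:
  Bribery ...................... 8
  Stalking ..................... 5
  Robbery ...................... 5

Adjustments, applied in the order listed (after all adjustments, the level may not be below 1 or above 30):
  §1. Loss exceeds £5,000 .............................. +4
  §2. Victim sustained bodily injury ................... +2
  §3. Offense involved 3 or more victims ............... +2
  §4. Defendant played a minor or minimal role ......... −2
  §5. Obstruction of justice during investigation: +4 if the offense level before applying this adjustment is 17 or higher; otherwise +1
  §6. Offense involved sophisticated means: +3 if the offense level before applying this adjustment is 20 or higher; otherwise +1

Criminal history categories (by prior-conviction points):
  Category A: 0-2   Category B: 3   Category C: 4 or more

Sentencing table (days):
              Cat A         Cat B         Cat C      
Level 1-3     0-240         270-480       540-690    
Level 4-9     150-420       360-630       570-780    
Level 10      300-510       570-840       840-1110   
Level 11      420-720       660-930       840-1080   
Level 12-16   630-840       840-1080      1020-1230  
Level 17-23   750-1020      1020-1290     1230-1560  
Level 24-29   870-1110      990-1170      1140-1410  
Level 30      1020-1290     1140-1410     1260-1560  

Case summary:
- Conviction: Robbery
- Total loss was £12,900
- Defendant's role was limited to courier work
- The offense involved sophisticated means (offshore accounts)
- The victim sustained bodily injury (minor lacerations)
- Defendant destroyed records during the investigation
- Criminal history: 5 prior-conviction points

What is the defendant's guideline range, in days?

840-1080 days

Base offense level for robbery: 5.
§1 applies: 5 + 4 = 9.
§2 applies: 9 + 2 = 11.
§3 does not apply.
§4 applies: 11 − 2 = 9.
§5 applies (level before this adjustment is 9 < 17, so +1): 9 + 1 = 10.
§6 applies (level before this adjustment is 10 < 20, so +1): 10 + 1 = 11.
Final offense level: 11.
Criminal history: 5 prior points → Category C (4+).
Level 11 falls in the 11 band.
Grid: Level 11 × Category C = 840-1080 days.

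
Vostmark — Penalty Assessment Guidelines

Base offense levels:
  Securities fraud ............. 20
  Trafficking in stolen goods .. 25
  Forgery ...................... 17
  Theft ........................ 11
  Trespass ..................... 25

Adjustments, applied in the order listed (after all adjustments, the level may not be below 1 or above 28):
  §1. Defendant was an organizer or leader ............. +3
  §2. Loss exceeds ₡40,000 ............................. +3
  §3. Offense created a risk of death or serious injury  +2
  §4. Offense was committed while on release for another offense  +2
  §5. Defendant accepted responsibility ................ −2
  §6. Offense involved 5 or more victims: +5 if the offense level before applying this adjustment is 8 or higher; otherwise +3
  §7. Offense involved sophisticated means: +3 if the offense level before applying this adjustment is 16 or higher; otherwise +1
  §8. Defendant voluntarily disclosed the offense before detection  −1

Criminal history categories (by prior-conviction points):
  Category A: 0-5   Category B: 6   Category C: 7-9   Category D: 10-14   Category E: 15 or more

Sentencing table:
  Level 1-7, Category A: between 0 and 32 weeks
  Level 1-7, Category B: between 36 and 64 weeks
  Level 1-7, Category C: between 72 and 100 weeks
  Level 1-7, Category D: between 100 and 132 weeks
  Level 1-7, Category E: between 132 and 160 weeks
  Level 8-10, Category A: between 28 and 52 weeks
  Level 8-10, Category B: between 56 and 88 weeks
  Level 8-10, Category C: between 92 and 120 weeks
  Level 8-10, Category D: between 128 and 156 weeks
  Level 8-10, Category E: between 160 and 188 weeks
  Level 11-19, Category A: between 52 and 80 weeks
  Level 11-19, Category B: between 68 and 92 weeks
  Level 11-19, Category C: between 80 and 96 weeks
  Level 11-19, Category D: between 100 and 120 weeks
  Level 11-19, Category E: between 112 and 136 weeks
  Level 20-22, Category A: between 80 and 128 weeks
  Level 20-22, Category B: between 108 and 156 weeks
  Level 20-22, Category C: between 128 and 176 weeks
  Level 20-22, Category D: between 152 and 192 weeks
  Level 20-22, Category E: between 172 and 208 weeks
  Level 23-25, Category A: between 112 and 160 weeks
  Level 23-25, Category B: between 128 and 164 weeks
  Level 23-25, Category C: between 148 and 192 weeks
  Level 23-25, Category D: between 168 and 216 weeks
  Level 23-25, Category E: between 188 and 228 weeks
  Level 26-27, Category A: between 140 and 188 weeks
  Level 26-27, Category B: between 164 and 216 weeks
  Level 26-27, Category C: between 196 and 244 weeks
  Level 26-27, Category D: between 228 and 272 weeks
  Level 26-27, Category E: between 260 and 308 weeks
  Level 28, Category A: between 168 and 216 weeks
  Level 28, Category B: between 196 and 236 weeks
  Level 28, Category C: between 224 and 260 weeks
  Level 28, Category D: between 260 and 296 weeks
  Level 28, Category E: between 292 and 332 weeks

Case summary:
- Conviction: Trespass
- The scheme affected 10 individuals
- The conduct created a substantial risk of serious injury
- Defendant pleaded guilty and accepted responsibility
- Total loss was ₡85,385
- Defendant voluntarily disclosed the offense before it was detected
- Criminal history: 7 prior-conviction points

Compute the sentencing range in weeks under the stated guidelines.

Base offense level for trespass: 25.
§2 applies: 25 + 3 = 28.
§3 applies: 28 + 2 = 30.
§5 applies: 30 − 2 = 28.
§6 applies (level before this adjustment is 28 ≥ 8, so +5): 28 + 5 = 33.
§7 does not apply.
§8 applies: 33 − 1 = 32.
Level 32 exceeds the maximum of 28; capped at 28.
Final offense level: 28.
Criminal history: 7 prior points → Category C (7-9).
Level 28 falls in the 28 band.
Grid: Level 28 × Category C = 224-260 weeks.

224-260 weeks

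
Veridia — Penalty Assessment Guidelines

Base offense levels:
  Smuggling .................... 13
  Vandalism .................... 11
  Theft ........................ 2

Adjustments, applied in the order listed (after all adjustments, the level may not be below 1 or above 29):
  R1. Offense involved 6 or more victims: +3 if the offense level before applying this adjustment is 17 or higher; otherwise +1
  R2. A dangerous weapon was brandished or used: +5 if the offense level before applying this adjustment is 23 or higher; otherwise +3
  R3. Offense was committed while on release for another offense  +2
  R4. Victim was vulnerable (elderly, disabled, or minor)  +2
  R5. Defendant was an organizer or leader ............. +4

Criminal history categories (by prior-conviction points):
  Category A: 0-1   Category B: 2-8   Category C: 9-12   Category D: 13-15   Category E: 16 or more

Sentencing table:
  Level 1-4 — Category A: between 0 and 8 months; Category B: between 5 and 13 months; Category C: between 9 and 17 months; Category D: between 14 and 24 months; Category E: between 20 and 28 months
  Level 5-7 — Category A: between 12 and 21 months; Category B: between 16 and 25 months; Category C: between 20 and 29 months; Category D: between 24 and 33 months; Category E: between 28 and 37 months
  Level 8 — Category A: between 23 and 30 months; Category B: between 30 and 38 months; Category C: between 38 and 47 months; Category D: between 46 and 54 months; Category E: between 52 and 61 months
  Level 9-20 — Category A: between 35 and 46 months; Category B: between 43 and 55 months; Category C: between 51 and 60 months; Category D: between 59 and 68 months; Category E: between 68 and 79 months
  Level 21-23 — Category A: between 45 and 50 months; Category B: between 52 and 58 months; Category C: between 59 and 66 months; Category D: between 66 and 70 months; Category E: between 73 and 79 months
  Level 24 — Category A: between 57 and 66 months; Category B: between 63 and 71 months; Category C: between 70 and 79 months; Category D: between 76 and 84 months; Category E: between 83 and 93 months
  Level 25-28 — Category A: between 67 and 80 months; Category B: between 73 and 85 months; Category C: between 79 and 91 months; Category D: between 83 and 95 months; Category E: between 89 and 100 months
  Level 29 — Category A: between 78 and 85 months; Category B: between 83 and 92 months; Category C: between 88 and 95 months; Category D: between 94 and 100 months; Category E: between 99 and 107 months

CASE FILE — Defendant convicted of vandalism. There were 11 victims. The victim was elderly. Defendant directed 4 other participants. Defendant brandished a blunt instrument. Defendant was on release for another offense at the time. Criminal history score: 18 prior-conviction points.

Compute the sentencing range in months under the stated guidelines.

Base offense level for vandalism: 11.
R1 applies (level before this adjustment is 11 < 17, so +1): 11 + 1 = 12.
R2 applies (level before this adjustment is 12 < 23, so +3): 12 + 3 = 15.
R3 applies: 15 + 2 = 17.
R4 applies: 17 + 2 = 19.
R5 applies: 19 + 4 = 23.
Final offense level: 23.
Criminal history: 18 prior points → Category E (16+).
Level 23 falls in the 21-23 band.
Grid: Level 21-23 × Category E = 73-79 months.

73-79 months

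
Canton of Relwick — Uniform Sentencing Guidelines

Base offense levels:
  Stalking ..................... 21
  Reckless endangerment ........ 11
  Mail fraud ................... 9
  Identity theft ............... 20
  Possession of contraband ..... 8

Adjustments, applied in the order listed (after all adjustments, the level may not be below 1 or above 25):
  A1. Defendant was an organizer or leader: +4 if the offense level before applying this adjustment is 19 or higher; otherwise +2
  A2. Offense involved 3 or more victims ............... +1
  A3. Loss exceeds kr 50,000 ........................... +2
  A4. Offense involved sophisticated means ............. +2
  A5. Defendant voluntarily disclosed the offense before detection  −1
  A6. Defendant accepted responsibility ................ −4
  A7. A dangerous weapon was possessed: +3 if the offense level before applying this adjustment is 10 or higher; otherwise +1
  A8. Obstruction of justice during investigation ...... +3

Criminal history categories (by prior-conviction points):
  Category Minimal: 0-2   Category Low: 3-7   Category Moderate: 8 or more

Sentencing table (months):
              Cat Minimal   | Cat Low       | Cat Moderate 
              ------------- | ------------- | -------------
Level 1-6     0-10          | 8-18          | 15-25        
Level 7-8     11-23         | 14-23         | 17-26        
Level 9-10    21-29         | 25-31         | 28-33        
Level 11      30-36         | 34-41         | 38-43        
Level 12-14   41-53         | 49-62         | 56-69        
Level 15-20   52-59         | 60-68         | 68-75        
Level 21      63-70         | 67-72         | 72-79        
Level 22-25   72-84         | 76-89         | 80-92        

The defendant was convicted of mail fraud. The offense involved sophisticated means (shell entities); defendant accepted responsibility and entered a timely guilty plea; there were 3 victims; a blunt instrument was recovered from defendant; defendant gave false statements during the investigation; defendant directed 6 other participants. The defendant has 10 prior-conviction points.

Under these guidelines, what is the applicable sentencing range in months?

Base offense level for mail fraud: 9.
A1 applies (level before this adjustment is 9 < 19, so +2): 9 + 2 = 11.
A2 applies: 11 + 1 = 12.
A4 applies: 12 + 2 = 14.
A5 does not apply.
A6 applies: 14 − 4 = 10.
A7 applies (level before this adjustment is 10 ≥ 10, so +3): 10 + 3 = 13.
A8 applies: 13 + 3 = 16.
Final offense level: 16.
Criminal history: 10 prior points → Category Moderate (8+).
Level 16 falls in the 15-20 band.
Grid: Level 15-20 × Category Moderate = 68-75 months.

68-75 months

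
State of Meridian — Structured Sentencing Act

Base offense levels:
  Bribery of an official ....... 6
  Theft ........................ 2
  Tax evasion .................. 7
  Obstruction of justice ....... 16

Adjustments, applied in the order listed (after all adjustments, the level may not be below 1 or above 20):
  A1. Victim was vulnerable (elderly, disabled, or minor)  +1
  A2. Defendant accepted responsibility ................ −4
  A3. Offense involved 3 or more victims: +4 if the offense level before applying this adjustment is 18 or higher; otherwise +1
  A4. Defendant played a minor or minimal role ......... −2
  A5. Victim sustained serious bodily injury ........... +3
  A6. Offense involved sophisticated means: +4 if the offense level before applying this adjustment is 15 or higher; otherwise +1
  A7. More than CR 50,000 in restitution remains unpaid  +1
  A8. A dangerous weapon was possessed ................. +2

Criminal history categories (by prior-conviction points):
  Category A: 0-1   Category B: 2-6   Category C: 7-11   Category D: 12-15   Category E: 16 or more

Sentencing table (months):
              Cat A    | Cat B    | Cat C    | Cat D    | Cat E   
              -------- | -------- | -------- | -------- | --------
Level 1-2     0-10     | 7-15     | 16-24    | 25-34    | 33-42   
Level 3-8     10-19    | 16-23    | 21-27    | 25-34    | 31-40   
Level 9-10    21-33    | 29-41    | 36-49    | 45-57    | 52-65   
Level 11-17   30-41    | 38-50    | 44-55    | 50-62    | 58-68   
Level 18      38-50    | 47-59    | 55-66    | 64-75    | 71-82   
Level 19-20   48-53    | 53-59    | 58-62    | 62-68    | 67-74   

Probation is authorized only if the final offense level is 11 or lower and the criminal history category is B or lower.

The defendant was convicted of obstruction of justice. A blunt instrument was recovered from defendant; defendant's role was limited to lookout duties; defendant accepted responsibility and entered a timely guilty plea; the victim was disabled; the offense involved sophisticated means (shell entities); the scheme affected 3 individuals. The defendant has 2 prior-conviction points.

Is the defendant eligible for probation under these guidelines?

No

Base offense level for obstruction of justice: 16.
A1 applies: 16 + 1 = 17.
A2 applies: 17 − 4 = 13.
A3 applies (level before this adjustment is 13 < 18, so +1): 13 + 1 = 14.
A4 applies: 14 − 2 = 12.
A6 applies (level before this adjustment is 12 < 15, so +1): 12 + 1 = 13.
A7 does not apply.
A8 applies: 13 + 2 = 15.
Final offense level: 15.
Criminal history: 2 prior points → Category B (2-6).
Level 15 falls in the 11-17 band.
Grid: Level 11-17 × Category B = 38-50 months.
Probation check: level 15 > 11 and category B ≤ B → not eligible.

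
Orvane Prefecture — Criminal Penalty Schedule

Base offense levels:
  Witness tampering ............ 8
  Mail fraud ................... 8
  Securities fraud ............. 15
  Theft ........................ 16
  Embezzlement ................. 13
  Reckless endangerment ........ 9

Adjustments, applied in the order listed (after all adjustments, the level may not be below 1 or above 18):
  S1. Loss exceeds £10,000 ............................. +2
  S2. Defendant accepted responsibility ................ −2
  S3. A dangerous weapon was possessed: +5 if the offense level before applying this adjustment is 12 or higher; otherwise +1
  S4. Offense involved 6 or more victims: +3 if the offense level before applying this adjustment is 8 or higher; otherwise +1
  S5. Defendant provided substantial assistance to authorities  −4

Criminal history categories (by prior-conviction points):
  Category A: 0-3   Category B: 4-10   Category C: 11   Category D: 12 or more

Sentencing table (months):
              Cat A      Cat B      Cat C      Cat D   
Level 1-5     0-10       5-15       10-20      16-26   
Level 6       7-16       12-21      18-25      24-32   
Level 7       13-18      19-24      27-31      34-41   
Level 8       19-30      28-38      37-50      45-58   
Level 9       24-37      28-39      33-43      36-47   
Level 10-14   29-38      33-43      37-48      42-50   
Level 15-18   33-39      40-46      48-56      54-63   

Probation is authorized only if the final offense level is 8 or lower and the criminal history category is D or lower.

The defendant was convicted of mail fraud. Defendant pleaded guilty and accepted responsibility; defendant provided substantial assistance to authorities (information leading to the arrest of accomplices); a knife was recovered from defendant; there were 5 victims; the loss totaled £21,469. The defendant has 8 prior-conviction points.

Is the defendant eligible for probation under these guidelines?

Base offense level for mail fraud: 8.
S1 applies: 8 + 2 = 10.
S2 applies: 10 − 2 = 8.
S3 applies (level before this adjustment is 8 < 12, so +1): 8 + 1 = 9.
S4 does not apply.
S5 applies: 9 − 4 = 5.
Final offense level: 5.
Criminal history: 8 prior points → Category B (4-10).
Level 5 falls in the 1-5 band.
Grid: Level 1-5 × Category B = 5-15 months.
Probation check: level 5 ≤ 8 and category B ≤ D → eligible.

Yes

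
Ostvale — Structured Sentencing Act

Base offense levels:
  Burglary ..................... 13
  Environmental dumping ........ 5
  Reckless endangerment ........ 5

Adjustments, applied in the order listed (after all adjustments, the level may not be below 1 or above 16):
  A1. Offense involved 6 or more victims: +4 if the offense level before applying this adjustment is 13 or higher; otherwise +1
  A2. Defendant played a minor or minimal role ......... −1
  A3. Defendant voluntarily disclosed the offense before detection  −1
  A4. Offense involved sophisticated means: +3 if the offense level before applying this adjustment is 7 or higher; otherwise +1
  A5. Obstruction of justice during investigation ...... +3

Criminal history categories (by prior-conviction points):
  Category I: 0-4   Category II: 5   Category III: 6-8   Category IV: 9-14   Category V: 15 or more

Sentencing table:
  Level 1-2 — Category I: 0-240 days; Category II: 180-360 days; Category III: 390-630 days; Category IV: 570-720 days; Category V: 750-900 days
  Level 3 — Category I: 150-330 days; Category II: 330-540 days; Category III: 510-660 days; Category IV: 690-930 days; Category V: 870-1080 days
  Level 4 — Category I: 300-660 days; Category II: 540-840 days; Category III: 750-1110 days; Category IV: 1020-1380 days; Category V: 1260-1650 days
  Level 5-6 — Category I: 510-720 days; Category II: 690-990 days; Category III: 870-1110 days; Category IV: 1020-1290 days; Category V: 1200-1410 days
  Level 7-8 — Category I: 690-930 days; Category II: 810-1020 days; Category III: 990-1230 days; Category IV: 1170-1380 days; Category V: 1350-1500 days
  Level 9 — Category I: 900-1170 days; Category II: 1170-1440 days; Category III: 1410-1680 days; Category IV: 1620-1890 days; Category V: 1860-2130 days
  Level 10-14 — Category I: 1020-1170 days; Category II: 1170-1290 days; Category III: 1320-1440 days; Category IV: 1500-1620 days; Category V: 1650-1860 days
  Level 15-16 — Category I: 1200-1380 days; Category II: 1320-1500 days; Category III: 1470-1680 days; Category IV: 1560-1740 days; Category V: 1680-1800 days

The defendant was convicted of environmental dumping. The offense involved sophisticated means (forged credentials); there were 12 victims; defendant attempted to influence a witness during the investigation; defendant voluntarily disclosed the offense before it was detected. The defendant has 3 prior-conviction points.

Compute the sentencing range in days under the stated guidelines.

900-1170 days

Base offense level for environmental dumping: 5.
A1 applies (level before this adjustment is 5 < 13, so +1): 5 + 1 = 6.
A3 applies: 6 − 1 = 5.
A4 applies (level before this adjustment is 5 < 7, so +1): 5 + 1 = 6.
A5 applies: 6 + 3 = 9.
Final offense level: 9.
Criminal history: 3 prior points → Category I (0-4).
Level 9 falls in the 9 band.
Grid: Level 9 × Category I = 900-1170 days.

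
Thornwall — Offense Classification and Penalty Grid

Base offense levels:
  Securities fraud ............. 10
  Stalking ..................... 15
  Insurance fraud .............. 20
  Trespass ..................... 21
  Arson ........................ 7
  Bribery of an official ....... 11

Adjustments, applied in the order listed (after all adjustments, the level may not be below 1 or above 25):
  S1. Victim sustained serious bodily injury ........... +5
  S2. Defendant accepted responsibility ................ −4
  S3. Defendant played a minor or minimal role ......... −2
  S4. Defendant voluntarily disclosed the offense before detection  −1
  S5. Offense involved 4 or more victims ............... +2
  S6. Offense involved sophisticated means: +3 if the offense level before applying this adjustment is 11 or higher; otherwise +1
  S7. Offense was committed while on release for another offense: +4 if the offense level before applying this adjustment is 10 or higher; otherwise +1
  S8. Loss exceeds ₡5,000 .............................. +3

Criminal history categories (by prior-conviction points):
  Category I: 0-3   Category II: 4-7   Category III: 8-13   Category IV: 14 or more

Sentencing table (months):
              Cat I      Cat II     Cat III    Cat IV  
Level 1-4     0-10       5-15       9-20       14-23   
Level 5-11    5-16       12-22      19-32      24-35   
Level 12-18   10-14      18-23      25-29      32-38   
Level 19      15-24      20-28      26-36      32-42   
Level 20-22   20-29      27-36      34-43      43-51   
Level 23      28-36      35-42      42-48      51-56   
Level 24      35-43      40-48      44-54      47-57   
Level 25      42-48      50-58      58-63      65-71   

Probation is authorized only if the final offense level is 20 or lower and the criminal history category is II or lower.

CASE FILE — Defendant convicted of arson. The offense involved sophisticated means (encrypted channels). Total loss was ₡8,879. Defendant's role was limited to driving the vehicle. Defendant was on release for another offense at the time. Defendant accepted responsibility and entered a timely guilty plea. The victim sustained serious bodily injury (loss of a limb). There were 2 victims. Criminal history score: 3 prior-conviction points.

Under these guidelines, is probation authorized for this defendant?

Yes

Base offense level for arson: 7.
S1 applies: 7 + 5 = 12.
S2 applies: 12 − 4 = 8.
S3 applies: 8 − 2 = 6.
S4 does not apply.
S6 applies (level before this adjustment is 6 < 11, so +1): 6 + 1 = 7.
S7 applies (level before this adjustment is 7 < 10, so +1): 7 + 1 = 8.
S8 applies: 8 + 3 = 11.
Final offense level: 11.
Criminal history: 3 prior points → Category I (0-3).
Level 11 falls in the 5-11 band.
Grid: Level 5-11 × Category I = 5-16 months.
Probation check: level 11 ≤ 20 and category I ≤ II → eligible.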